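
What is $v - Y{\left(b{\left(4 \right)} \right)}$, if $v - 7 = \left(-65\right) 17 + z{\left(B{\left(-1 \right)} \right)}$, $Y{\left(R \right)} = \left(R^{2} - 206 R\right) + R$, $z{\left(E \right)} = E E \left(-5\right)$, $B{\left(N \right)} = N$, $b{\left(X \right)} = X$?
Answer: $-299$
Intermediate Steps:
$z{\left(E \right)} = - 5 E^{2}$ ($z{\left(E \right)} = E^{2} \left(-5\right) = - 5 E^{2}$)
$Y{\left(R \right)} = R^{2} - 205 R$
$v = -1103$ ($v = 7 - \left(1105 + 5 \left(-1\right)^{2}\right) = 7 - 1110 = -1103$)
$v - Y{\left(b{\left(4 \right)} \right)} = -1103 - 4 \left(-205 + 4\right) = -1103 - 4 \left(-201\right) = -1103 - -804 = -1103 + 804 = -299$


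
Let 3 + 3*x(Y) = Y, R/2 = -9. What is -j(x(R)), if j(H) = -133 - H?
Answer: 126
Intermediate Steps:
R = -18 (R = 2*(-9) = -18)
x(Y) = -1 + Y/3
-j(x(R)) = -(-133 - (-1 + (⅓)*(-18))) = -(-133 - (-1 - 6)) = -(-133 - 1*(-7)) = -(-133 + 7) = -1*(-126) = 126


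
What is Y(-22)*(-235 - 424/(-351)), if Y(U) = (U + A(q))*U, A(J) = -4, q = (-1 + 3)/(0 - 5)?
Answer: -3610684/27 ≈ -1.3373e+5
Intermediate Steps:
q = -2/5 (q = 2/(-5) = 2*(-1/5) = -2/5 ≈ -0.40000)
Y(U) = U*(-4 + U) (Y(U) = (U - 4)*U = (-4 + U)*U = U*(-4 + U))
Y(-22)*(-235 - 424/(-351)) = (-22*(-4 - 22))*(-235 - 424/(-351)) = (-22*(-26))*(-235 - 424*(-1/351)) = 572*(-235 + 424/351) = 572*(-82061/351) = -3610684/27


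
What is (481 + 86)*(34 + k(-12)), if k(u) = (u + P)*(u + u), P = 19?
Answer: -75978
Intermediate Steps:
k(u) = 2*u*(19 + u) (k(u) = (u + 19)*(u + u) = (19 + u)*(2*u) = 2*u*(19 + u))
(481 + 86)*(34 + k(-12)) = (481 + 86)*(34 + 2*(-12)*(19 - 12)) = 567*(34 + 2*(-12)*7) = 567*(34 - 168) = 567*(-134) = -75978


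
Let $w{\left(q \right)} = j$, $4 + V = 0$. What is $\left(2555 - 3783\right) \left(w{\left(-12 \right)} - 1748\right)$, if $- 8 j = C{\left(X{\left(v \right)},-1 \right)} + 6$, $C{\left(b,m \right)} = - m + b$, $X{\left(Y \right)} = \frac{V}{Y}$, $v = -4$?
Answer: $2147772$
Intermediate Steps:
$V = -4$ ($V = -4 + 0 = -4$)
$X{\left(Y \right)} = - \frac{4}{Y}$
$C{\left(b,m \right)} = b - m$
$j = -1$ ($j = - \frac{\left(- \frac{4}{-4} - -1\right) + 6}{8} = - \frac{\left(\left(-4\right) \left(- \frac{1}{4}\right) + 1\right) + 6}{8} = - \frac{\left(1 + 1\right) + 6}{8} = - \frac{2 + 6}{8} = \left(- \frac{1}{8}\right) 8 = -1$)
$w{\left(q \right)} = -1$
$\left(2555 - 3783\right) \left(w{\left(-12 \right)} - 1748\right) = \left(2555 - 3783\right) \left(-1 - 1748\right) = \left(-1228\right) \left(-1749\right) = 2147772$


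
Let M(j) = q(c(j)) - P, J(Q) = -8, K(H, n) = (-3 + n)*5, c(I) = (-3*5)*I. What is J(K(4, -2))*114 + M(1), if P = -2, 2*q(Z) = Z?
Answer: -1835/2 ≈ -917.50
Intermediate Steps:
c(I) = -15*I
q(Z) = Z/2
K(H, n) = -15 + 5*n
M(j) = 2 - 15*j/2 (M(j) = (-15*j)/2 - 1*(-2) = -15*j/2 + 2 = 2 - 15*j/2)
J(K(4, -2))*114 + M(1) = -8*114 + (2 - 15/2*1) = -912 + (2 - 15/2) = -912 - 11/2 = -1835/2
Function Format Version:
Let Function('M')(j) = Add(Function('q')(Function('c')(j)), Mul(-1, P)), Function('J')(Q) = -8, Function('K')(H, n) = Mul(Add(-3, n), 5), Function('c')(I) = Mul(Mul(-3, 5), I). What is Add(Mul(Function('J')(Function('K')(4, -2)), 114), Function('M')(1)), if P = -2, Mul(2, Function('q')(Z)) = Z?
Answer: Rational(-1835, 2) ≈ -917.50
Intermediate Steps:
Function('c')(I) = Mul(-15, I)
Function('q')(Z) = Mul(Rational(1, 2), Z)
Function('K')(H, n) = Add(-15, Mul(5, n))
Function('M')(j) = Add(2, Mul(Rational(-15, 2), j)) (Function('M')(j) = Add(Mul(Rational(1, 2), Mul(-15, j)), Mul(-1, -2)) = Add(Mul(Rational(-15, 2), j), 2) = Add(2, Mul(Rational(-15, 2), j)))
Add(Mul(Function('J')(Function('K')(4, -2)), 114), Function('M')(1)) = Add(Mul(-8, 114), Add(2, Mul(Rational(-15, 2), 1))) = Add(-912, Add(2, Rational(-15, 2))) = Add(-912, Rational(-11, 2)) = Rational(-1835, 2)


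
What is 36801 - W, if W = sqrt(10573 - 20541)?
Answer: 36801 - 4*I*sqrt(623) ≈ 36801.0 - 99.84*I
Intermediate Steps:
W = 4*I*sqrt(623) (W = sqrt(-9968) = 4*I*sqrt(623) ≈ 99.84*I)
36801 - W = 36801 - 4*I*sqrt(623)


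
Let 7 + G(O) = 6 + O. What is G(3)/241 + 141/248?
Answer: 34477/59768 ≈ 0.57685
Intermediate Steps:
G(O) = -1 + O (G(O) = -7 + (6 + O) = -1 + O)
G(3)/241 + 141/248 = (-1 + 3)/241 + 141/248 = 2*(1/241) + 141*(1/248) = 2/241 + 141/248 = 34477/59768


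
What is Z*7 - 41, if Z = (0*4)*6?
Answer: -41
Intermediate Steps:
Z = 0 (Z = 0*6 = 0)
Z*7 - 41 = 0*7 - 41 = 0 - 41 = -41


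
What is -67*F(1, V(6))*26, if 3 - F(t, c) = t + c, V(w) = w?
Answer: 6968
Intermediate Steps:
F(t, c) = 3 - c - t (F(t, c) = 3 - (t + c) = 3 - (c + t) = 3 + (-c - t) = 3 - c - t)
-67*F(1, V(6))*26 = -67*(3 - 1*6 - 1*1)*26 = -67*(3 - 6 - 1)*26 = -67*(-4)*26 = 268*26 = 6968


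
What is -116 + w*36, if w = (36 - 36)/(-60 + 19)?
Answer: -116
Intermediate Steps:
w = 0 (w = 0/(-41) = 0*(-1/41) = 0)
-116 + w*36 = -116 + 0*36 = -116 + 0 = -116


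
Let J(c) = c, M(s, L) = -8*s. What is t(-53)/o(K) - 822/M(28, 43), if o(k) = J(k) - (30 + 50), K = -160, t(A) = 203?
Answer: 593/210 ≈ 2.8238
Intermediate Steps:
o(k) = -80 + k (o(k) = k - (30 + 50) = k - 1*80 = k - 80 = -80 + k)
t(-53)/o(K) - 822/M(28, 43) = 203/(-80 - 160) - 822/((-8*28)) = 203/(-240) - 822/(-224) = 203*(-1/240) - 822*(-1/224) = -203/240 + 411/112 = 593/210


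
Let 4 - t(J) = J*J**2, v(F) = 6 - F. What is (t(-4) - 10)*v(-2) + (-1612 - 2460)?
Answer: -3608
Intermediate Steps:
t(J) = 4 - J**3 (t(J) = 4 - J*J**2 = 4 - J**3)
(t(-4) - 10)*v(-2) + (-1612 - 2460) = ((4 - 1*(-4)**3) - 10)*(6 - 1*(-2)) + (-1612 - 2460) = ((4 - 1*(-64)) - 10)*(6 + 2) - 4072 = ((4 + 64) - 10)*8 - 4072 = (68 - 10)*8 - 4072 = 58*8 - 4072 = 464 - 4072 = -3608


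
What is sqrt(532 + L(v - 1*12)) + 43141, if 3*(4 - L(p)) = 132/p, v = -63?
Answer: 43141 + 2*sqrt(30183)/15 ≈ 43164.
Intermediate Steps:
L(p) = 4 - 44/p
sqrt(532 + L(v - 1*12)) + 43141 = sqrt(532 + (4 - 44/(-63 - 1*12))) + 43141 = sqrt(532 + (4 - 44/(-63 - 12))) + 43141 = sqrt(532 + (4 - 44/(-75))) + 43141 = sqrt(532 + (4 - 44*(-1/75))) + 43141 = sqrt(532 + (4 + 44/75)) + 43141 = sqrt(532 + 344/75) + 43141 = sqrt(40244/75) + 43141 = 2*sqrt(30183)/15 + 43141 = 43141 + 2*sqrt(30183)/15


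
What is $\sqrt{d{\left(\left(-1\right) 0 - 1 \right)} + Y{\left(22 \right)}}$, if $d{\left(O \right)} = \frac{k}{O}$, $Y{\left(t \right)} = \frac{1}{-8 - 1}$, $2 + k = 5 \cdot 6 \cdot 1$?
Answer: $\frac{i \sqrt{253}}{3} \approx 5.302 i$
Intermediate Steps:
$k = 28$ ($k = -2 + 5 \cdot 6 \cdot 1 = -2 + 30 \cdot 1 = -2 + 30 = 28$)
$Y{\left(t \right)} = - \frac{1}{9}$ ($Y{\left(t \right)} = \frac{1}{-9} = - \frac{1}{9}$)
$d{\left(O \right)} = \frac{28}{O}$
$\sqrt{d{\left(\left(-1\right) 0 - 1 \right)} + Y{\left(22 \right)}} = \sqrt{\frac{28}{\left(-1\right) 0 - 1} - \frac{1}{9}} = \sqrt{\frac{28}{0 - 1} - \frac{1}{9}} = \sqrt{\frac{28}{-1} - \frac{1}{9}} = \sqrt{28 \left(-1\right) - \frac{1}{9}} = \sqrt{-28 - \frac{1}{9}} = \sqrt{- \frac{253}{9}} = \frac{i \sqrt{253}}{3}$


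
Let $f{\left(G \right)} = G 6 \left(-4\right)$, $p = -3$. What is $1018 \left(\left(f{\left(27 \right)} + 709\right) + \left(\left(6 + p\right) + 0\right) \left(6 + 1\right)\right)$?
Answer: $83476$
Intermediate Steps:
$f{\left(G \right)} = - 24 G$ ($f{\left(G \right)} = 6 G \left(-4\right) = - 24 G$)
$1018 \left(\left(f{\left(27 \right)} + 709\right) + \left(\left(6 + p\right) + 0\right) \left(6 + 1\right)\right) = 1018 \left(\left(\left(-24\right) 27 + 709\right) + \left(\left(6 - 3\right) + 0\right) \left(6 + 1\right)\right) = 1018 \left(\left(-648 + 709\right) + \left(3 + 0\right) 7\right) = 1018 \left(61 + 3 \cdot 7\right) = 1018 \left(61 + 21\right) = 1018 \cdot 82 = 83476$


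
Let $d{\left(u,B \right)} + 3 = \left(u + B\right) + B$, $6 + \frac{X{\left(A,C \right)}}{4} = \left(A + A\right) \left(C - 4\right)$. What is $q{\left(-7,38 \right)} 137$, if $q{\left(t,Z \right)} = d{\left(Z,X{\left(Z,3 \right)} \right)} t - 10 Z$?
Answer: $543479$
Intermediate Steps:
$X{\left(A,C \right)} = -24 + 8 A \left(-4 + C\right)$ ($X{\left(A,C \right)} = -24 + 4 \left(A + A\right) \left(C - 4\right) = -24 + 4 \cdot 2 A \left(-4 + C\right) = -24 + 8 A \left(-4 + C\right)$)
$d{\left(u,B \right)} = -3 + u + 2 B$ ($d{\left(u,B \right)} = -3 + \left(\left(u + B\right) + B\right) = -3 + \left(\left(B + u\right) + B\right) = -3 + \left(u + 2 B\right) = -3 + u + 2 B$)
$q{\left(t,Z \right)} = - 10 Z + t \left(-51 - 15 Z\right)$ ($q{\left(t,Z \right)} = \left(-3 + Z + 2 \left(-24 - 32 Z + 8 Z 3\right)\right) t - 10 Z = \left(-3 + Z + 2 \left(-24 - 32 Z + 24 Z\right)\right) t - 10 Z = \left(-3 + Z + 2 \left(-24 - 8 Z\right)\right) t - 10 Z = \left(-3 + Z - \left(48 + 16 Z\right)\right) t - 10 Z = \left(-51 - 15 Z\right) t - 10 Z = t \left(-51 - 15 Z\right) - 10 Z = - 10 Z + t \left(-51 - 15 Z\right)$)
$q{\left(-7,38 \right)} 137 = \left(\left(-10\right) 38 - - 21 \left(17 + 5 \cdot 38\right)\right) 137 = \left(-380 - - 21 \left(17 + 190\right)\right) 137 = \left(-380 - \left(-21\right) 207\right) 137 = \left(-380 + 4347\right) 137 = 3967 \cdot 137 = 543479$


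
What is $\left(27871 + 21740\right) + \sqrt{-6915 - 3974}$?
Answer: $49611 + i \sqrt{10889} \approx 49611.0 + 104.35 i$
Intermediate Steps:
$\left(27871 + 21740\right) + \sqrt{-6915 - 3974} = 49611 + \sqrt{-10889} = 49611 + i \sqrt{10889}$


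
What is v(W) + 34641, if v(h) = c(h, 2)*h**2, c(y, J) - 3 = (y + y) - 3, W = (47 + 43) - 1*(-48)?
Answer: 5290785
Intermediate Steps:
W = 138 (W = 90 + 48 = 138)
c(y, J) = 2*y (c(y, J) = 3 + ((y + y) - 3) = 3 + (2*y - 3) = 3 + (-3 + 2*y) = 2*y)
v(h) = 2*h**3 (v(h) = (2*h)*h**2 = 2*h**3)
v(W) + 34641 = 2*138**3 + 34641 = 2*2628072 + 34641 = 5256144 + 34641 = 5290785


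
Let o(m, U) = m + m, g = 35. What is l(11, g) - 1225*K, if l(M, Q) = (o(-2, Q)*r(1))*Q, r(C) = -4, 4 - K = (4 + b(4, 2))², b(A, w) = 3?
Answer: 55685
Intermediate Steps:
o(m, U) = 2*m
K = -45 (K = 4 - (4 + 3)² = 4 - 1*7² = 4 - 1*49 = 4 - 49 = -45)
l(M, Q) = 16*Q (l(M, Q) = ((2*(-2))*(-4))*Q = (-4*(-4))*Q = 16*Q)
l(11, g) - 1225*K = 16*35 - 1225*(-45) = 560 + 55125 = 55685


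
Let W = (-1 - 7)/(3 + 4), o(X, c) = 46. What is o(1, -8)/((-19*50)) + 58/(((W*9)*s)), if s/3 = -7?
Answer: 11291/51300 ≈ 0.22010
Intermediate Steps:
s = -21 (s = 3*(-7) = -21)
W = -8/7 ≈ -1.1429
o(1, -8)/((-19*50)) + 58/(((W*9)*s)) = 46/((-19*50)) + 58/((-8/7*9*(-21))) = 46/(-950) + 58/((-72/7*(-21))) = 46*(-1/950) + 58/216 = -23/475 + 58*(1/216) = -23/475 + 29/108 = 11291/51300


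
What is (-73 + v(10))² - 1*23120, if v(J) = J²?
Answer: -22391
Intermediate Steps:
(-73 + v(10))² - 1*23120 = (-73 + 10²)² - 1*23120 = (-73 + 100)² - 23120 = 27² - 23120 = 729 - 23120 = -22391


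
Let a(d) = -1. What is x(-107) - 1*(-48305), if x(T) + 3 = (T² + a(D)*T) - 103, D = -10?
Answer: 59755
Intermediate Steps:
x(T) = -106 + T² - T (x(T) = -3 + ((T² - T) - 103) = -3 + (-103 + T² - T) = -106 + T² - T)
x(-107) - 1*(-48305) = (-106 + (-107)² - 1*(-107)) - 1*(-48305) = (-106 + 11449 + 107) + 48305 = 11450 + 48305 = 59755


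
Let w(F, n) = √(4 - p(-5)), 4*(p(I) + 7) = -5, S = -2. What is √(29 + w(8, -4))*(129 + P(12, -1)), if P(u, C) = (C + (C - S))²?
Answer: 129*√130/2 ≈ 735.41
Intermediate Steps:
p(I) = -33/4 (p(I) = -7 + (¼)*(-5) = -7 - 5/4 = -33/4)
P(u, C) = (2 + 2*C)² (P(u, C) = (C + (C - 1*(-2)))² = (C + (C + 2))² = (C + (2 + C))² = (2 + 2*C)²)
w(F, n) = 7/2 (w(F, n) = √(4 - 1*(-33/4)) = √(4 + 33/4) = √(49/4) = 7/2)
√(29 + w(8, -4))*(129 + P(12, -1)) = √(29 + 7/2)*(129 + 4*(1 - 1)²) = √(65/2)*(129 + 4*0²) = (√130/2)*(129 + 4*0) = (√130/2)*(129 + 0) = (√130/2)*129 = 129*√130/2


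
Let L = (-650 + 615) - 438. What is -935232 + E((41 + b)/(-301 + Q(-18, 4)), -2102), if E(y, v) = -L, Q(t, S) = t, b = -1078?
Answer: -934759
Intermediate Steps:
L = -473 (L = -35 - 438 = -473)
E(y, v) = 473 (E(y, v) = -1*(-473) = 473)
-935232 + E((41 + b)/(-301 + Q(-18, 4)), -2102) = -935232 + 473 = -934759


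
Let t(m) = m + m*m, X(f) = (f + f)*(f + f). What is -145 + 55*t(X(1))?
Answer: 955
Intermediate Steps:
X(f) = 4*f² (X(f) = (2*f)*(2*f) = 4*f²)
t(m) = m + m²
-145 + 55*t(X(1)) = -145 + 55*((4*1²)*(1 + 4*1²)) = -145 + 55*((4*1)*(1 + 4*1)) = -145 + 55*(4*(1 + 4)) = -145 + 55*(4*5) = -145 + 55*20 = -145 + 1100 = 955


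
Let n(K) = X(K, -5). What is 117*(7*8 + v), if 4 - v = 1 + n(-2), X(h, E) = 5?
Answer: 6318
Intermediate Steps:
n(K) = 5
v = -2 (v = 4 - (1 + 5) = 4 - 1*6 = 4 - 6 = -2)
117*(7*8 + v) = 117*(7*8 - 2) = 117*(56 - 2) = 117*54 = 6318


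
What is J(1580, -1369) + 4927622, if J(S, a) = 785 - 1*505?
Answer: 4927902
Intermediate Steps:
J(S, a) = 280 (J(S, a) = 785 - 505 = 280)
J(1580, -1369) + 4927622 = 280 + 4927622 = 4927902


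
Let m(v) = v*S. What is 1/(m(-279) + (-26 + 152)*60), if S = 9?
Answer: 1/5049 ≈ 0.00019806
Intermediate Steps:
m(v) = 9*v (m(v) = v*9 = 9*v)
1/(m(-279) + (-26 + 152)*60) = 1/(9*(-279) + (-26 + 152)*60) = 1/(-2511 + 126*60) = 1/(-2511 + 7560) = 1/5049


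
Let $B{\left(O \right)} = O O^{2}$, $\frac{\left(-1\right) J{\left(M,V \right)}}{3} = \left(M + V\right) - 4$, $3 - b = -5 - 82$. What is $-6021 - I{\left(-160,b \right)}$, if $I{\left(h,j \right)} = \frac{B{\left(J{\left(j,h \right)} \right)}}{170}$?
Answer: $- \frac{5982309}{85} \approx -70380.0$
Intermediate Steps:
$b = 90$ ($b = 3 - \left(-5 - 82\right) = 3 - -87 = 3 + 87 = 90$)
$J{\left(M,V \right)} = 12 - 3 M - 3 V$ ($J{\left(M,V \right)} = - 3 \left(\left(M + V\right) - 4\right) = - 3 \left(-4 + M + V\right) = 12 - 3 M - 3 V$)
$B{\left(O \right)} = O^{3}$
$I{\left(h,j \right)} = \frac{\left(12 - 3 h - 3 j\right)^{3}}{170}$ ($I{\left(h,j \right)} = \frac{\left(12 - 3 j - 3 h\right)^{3}}{170} = \left(12 - 3 h - 3 j\right)^{3} \cdot \frac{1}{170} = \frac{\left(12 - 3 h - 3 j\right)^{3}}{170}$)
$-6021 - I{\left(-160,b \right)} = -6021 - - \frac{27 \left(-4 - 160 + 90\right)^{3}}{170} = -6021 - - \frac{27 \left(-74\right)^{3}}{170} = -6021 - \left(- \frac{27}{170}\right) \left(-405224\right) = -6021 - \frac{5470524}{85} = - \frac{5982309}{85}$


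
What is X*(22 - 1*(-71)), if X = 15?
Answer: 1395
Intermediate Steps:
X*(22 - 1*(-71)) = 15*(22 - 1*(-71)) = 15*(22 + 71) = 15*93 = 1395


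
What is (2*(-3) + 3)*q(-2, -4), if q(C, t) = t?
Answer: 12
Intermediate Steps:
(2*(-3) + 3)*q(-2, -4) = (2*(-3) + 3)*(-4) = (-6 + 3)*(-4) = -3*(-4) = 12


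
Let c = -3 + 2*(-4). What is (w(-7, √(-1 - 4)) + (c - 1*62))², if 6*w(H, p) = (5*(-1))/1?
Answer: 196249/36 ≈ 5451.4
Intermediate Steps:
c = -11 (c = -3 - 8 = -11)
w(H, p) = -⅚ (w(H, p) = ((5*(-1))/1)/6 = (-5*1)/6 = (⅙)*(-5) = -⅚)
(w(-7, √(-1 - 4)) + (c - 1*62))² = (-⅚ + (-11 - 1*62))² = (-⅚ + (-11 - 62))² = (-⅚ - 73)² = (-443/6)² = 196249/36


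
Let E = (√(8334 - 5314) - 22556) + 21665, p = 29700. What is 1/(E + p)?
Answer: 28809/829955461 - 2*√755/829955461 ≈ 3.4645e-5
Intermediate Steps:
E = -891 + 2*√755 (E = (√3020 - 22556) + 21665 = (2*√755 - 22556) + 21665 = (-22556 + 2*√755) + 21665 = -891 + 2*√755 ≈ -836.05)
1/(E + p) = 1/((-891 + 2*√755) + 29700) = 1/(28809 + 2*√755)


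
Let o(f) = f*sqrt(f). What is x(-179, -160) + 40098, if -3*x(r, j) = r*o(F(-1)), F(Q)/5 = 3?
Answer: 40098 + 895*sqrt(15) ≈ 43564.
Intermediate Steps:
F(Q) = 15 (F(Q) = 5*3 = 15)
o(f) = f**(3/2)
x(r, j) = -5*r*sqrt(15) (x(r, j) = -r*15**(3/2)/3 = -r*15*sqrt(15)/3 = -5*r*sqrt(15))
x(-179, -160) + 40098 = -5*(-179)*sqrt(15) + 40098 = 895*sqrt(15) + 40098 = 40098 + 895*sqrt(15)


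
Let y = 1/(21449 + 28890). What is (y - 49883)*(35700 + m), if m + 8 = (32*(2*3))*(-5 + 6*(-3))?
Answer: -78535923068736/50339 ≈ -1.5601e+9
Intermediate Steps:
y = 1/50339 ≈ 1.9865e-5
m = -4424 (m = -8 + (32*(2*3))*(-5 + 6*(-3)) = -8 + (32*6)*(-5 - 18) = -8 + 192*(-23) = -8 - 4416 = -4424)
(y - 49883)*(35700 + m) = (1/50339 - 49883)*(35700 - 4424) = -2511060336/50339*31276 = -78535923068736/50339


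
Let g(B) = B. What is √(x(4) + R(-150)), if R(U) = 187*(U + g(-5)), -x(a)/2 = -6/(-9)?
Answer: I*√260877/3 ≈ 170.25*I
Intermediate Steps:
x(a) = -4/3 (x(a) = -(-12)/(-9) = -(-12)*(-1)/9 = -2*⅔ = -4/3)
R(U) = -935 + 187*U (R(U) = 187*(U - 5) = 187*(-5 + U) = -935 + 187*U)
√(x(4) + R(-150)) = √(-4/3 + (-935 + 187*(-150))) = √(-4/3 + (-935 - 28050)) = √(-4/3 - 28985) = √(-86959/3) = I*√260877/3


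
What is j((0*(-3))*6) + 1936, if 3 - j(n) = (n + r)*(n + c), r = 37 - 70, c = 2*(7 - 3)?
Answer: 2203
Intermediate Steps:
c = 8 (c = 2*4 = 8)
r = -33
j(n) = 3 - (-33 + n)*(8 + n) (j(n) = 3 - (n - 33)*(n + 8) = 3 - (-33 + n)*(8 + n))
j((0*(-3))*6) + 1936 = (267 - ((0*(-3))*6)² + 25*((0*(-3))*6)) + 1936 = (267 - (0*6)² + 25*(0*6)) + 1936 = (267 - 1*0² + 25*0) + 1936 = (267 - 1*0 + 0) + 1936 = (267 + 0 + 0) + 1936 = 267 + 1936 = 2203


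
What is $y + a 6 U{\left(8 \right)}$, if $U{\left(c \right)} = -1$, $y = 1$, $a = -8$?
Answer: $49$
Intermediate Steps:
$y + a 6 U{\left(8 \right)} = 1 + \left(-8\right) 6 \left(-1\right) = 1 - -48 = 1 + 48 = 49$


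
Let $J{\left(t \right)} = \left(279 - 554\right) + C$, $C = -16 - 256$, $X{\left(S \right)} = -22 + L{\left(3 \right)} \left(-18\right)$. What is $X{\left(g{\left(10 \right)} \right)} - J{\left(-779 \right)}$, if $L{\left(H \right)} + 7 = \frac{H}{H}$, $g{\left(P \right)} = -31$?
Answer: $633$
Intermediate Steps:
$L{\left(H \right)} = -6$ ($L{\left(H \right)} = -7 + \frac{H}{H} = -7 + 1 = -6$)
$X{\left(S \right)} = 86$ ($X{\left(S \right)} = -22 - -108 = -22 + 108 = 86$)
$C = -272$ ($C = -16 - 256 = -272$)
$J{\left(t \right)} = -547$ ($J{\left(t \right)} = \left(279 - 554\right) - 272 = -275 - 272 = -547$)
$X{\left(g{\left(10 \right)} \right)} - J{\left(-779 \right)} = 86 - -547 = 86 + 547 = 633$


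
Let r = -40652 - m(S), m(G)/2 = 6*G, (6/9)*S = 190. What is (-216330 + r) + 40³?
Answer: -196402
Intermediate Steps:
S = 285 (S = (3/2)*190 = 285)
m(G) = 12*G (m(G) = 2*(6*G) = 12*G)
r = -44072 (r = -40652 - 12*285 = -40652 - 1*3420 = -40652 - 3420 = -44072)
(-216330 + r) + 40³ = (-216330 - 44072) + 40³ = -260402 + 64000 = -196402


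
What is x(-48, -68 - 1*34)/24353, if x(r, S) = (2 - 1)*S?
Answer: -102/24353 ≈ -0.0041884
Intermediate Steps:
x(r, S) = S (x(r, S) = 1*S = S)
x(-48, -68 - 1*34)/24353 = (-68 - 1*34)/24353 = (-68 - 34)*(1/24353) = -102*1/24353 = -102/24353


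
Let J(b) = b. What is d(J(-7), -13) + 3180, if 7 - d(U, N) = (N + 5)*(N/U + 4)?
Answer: 22637/7 ≈ 3233.9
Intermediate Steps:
d(U, N) = 7 - (4 + N/U)*(5 + N) (d(U, N) = 7 - (N + 5)*(N/U + 4) = 7 - (5 + N)*(4 + N/U) = 7 - (4 + N/U)*(5 + N))
d(J(-7), -13) + 3180 = (-1*(-13)² - 5*(-13) - 1*(-7)*(13 + 4*(-13)))/(-7) + 3180 = -(-1*169 + 65 - 1*(-7)*(13 - 52))/7 + 3180 = -(-169 + 65 - 1*(-7)*(-39))/7 + 3180 = -(-169 + 65 - 273)/7 + 3180 = -⅐*(-377) + 3180 = 377/7 + 3180 = 22637/7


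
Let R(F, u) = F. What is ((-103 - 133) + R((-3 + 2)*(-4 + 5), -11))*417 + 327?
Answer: -98502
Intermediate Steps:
((-103 - 133) + R((-3 + 2)*(-4 + 5), -11))*417 + 327 = ((-103 - 133) + (-3 + 2)*(-4 + 5))*417 + 327 = (-236 - 1*1)*417 + 327 = (-236 - 1)*417 + 327 = -237*417 + 327 = -98829 + 327 = -98502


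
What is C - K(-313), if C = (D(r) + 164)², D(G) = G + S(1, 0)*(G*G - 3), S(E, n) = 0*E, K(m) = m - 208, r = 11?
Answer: 31146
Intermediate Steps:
K(m) = -208 + m
S(E, n) = 0
D(G) = G (D(G) = G + 0*(G*G - 3) = G + 0*(G² - 3) = G + 0*(-3 + G²) = G + 0 = G)
C = 30625 (C = (11 + 164)² = 175² = 30625)
C - K(-313) = 30625 - (-208 - 313) = 30625 - 1*(-521) = 30625 + 521 = 31146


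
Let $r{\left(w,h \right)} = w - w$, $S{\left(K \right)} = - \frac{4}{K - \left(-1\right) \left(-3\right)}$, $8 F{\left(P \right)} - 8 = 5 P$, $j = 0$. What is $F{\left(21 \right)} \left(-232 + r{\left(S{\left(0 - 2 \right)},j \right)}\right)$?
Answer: $-3277$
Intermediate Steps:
$F{\left(P \right)} = 1 + \frac{5 P}{8}$
$S{\left(K \right)} = - \frac{4}{-3 + K}$ ($S{\left(K \right)} = - \frac{4}{K - 3} = - \frac{4}{-3 + K}$)
$r{\left(w,h \right)} = 0$
$F{\left(21 \right)} \left(-232 + r{\left(S{\left(0 - 2 \right)},j \right)}\right) = \left(1 + \frac{5}{8} \cdot 21\right) \left(-232 + 0\right) = \left(1 + \frac{105}{8}\right) \left(-232\right) = \frac{113}{8} \left(-232\right) = -3277$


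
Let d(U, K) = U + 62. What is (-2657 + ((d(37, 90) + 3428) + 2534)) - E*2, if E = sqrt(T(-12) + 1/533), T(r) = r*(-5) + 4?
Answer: 3404 - 2*sqrt(18182229)/533 ≈ 3388.0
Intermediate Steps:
T(r) = 4 - 5*r (T(r) = -5*r + 4 = 4 - 5*r)
d(U, K) = 62 + U
E = sqrt(18182229)/533 (E = sqrt((4 - 5*(-12)) + 1/533) = sqrt((4 + 60) + 1/533) = sqrt(64 + 1/533) = sqrt(34113/533) = sqrt(18182229)/533 ≈ 8.0001)
(-2657 + ((d(37, 90) + 3428) + 2534)) - E*2 = (-2657 + (((62 + 37) + 3428) + 2534)) - sqrt(18182229)/533*2 = (-2657 + ((99 + 3428) + 2534)) - 2*sqrt(18182229)/533 = (-2657 + (3527 + 2534)) - 2*sqrt(18182229)/533 = (-2657 + 6061) - 2*sqrt(18182229)/533 = 3404 - 2*sqrt(18182229)/533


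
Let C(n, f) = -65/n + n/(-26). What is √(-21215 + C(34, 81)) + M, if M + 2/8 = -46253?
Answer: -185013/4 + 7*I*√84597474/442 ≈ -46253.0 + 145.66*I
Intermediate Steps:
M = -185013/4 (M = -¼ - 46253 = -185013/4 ≈ -46253.)
C(n, f) = -65/n - n/26 (C(n, f) = -65/n + n*(-1/26) = -65/n - n/26)
√(-21215 + C(34, 81)) + M = √(-21215 + (-65/34 - 1/26*34)) - 185013/4 = √(-21215 + (-65*1/34 - 17/13)) - 185013/4 = √(-21215 + (-65/34 - 17/13)) - 185013/4 = √(-21215 - 1423/442) - 185013/4 = √(-9378453/442) - 185013/4 = 7*I*√84597474/442 - 185013/4 = -185013/4 + 7*I*√84597474/442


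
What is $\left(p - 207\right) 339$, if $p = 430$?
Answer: $75597$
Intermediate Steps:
$\left(p - 207\right) 339 = \left(430 - 207\right) 339 = 223 \cdot 339 = 75597$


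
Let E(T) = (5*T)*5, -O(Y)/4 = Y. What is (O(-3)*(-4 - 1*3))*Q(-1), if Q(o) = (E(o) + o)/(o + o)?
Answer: -1092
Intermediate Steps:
O(Y) = -4*Y
E(T) = 25*T
Q(o) = 13 (Q(o) = (25*o + o)/(o + o) = (26*o)/((2*o)) = (26*o)*(1/(2*o)) = 13)
(O(-3)*(-4 - 1*3))*Q(-1) = ((-4*(-3))*(-4 - 1*3))*13 = (12*(-4 - 3))*13 = (12*(-7))*13 = -84*13 = -1092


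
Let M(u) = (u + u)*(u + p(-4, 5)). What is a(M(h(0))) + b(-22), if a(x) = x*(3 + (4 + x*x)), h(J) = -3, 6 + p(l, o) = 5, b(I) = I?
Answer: 13970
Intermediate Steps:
p(l, o) = -1 (p(l, o) = -6 + 5 = -1)
M(u) = 2*u*(-1 + u) (M(u) = (u + u)*(u - 1) = (2*u)*(-1 + u) = 2*u*(-1 + u))
a(x) = x*(7 + x**2) (a(x) = x*(3 + (4 + x**2)) = x*(7 + x**2))
a(M(h(0))) + b(-22) = (2*(-3)*(-1 - 3))*(7 + (2*(-3)*(-1 - 3))**2) - 22 = (2*(-3)*(-4))*(7 + (2*(-3)*(-4))**2) - 22 = 24*(7 + 24**2) - 22 = 24*(7 + 576) - 22 = 24*583 - 22 = 13992 - 22 = 13970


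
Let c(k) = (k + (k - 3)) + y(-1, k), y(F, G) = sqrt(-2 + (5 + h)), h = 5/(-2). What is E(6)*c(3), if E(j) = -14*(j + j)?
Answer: -504 - 84*sqrt(2) ≈ -622.79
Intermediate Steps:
h = -5/2 (h = 5*(-1/2) = -5/2 ≈ -2.5000)
E(j) = -28*j
y(F, G) = sqrt(2)/2 (y(F, G) = sqrt(-2 + (5 - 5/2)) = sqrt(-2 + 5/2) = sqrt(1/2) = sqrt(2)/2)
c(k) = -3 + sqrt(2)/2 + 2*k (c(k) = (k + (k - 3)) + sqrt(2)/2 = (k + (-3 + k)) + sqrt(2)/2 = (-3 + 2*k) + sqrt(2)/2 = -3 + sqrt(2)/2 + 2*k)
E(6)*c(3) = (-28*6)*(-3 + sqrt(2)/2 + 2*3) = -168*(-3 + sqrt(2)/2 + 6) = -168*(3 + sqrt(2)/2) = -504 - 84*sqrt(2)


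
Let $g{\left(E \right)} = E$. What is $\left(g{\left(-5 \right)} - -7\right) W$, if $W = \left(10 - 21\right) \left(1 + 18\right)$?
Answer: $-418$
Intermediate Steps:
$W = -209$ ($W = \left(-11\right) 19 = -209$)
$\left(g{\left(-5 \right)} - -7\right) W = \left(-5 - -7\right) \left(-209\right) = \left(-5 + 7\right) \left(-209\right) = 2 \left(-209\right) = -418$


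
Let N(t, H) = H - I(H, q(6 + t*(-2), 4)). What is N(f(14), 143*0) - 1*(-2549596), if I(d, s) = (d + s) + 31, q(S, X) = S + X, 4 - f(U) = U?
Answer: 2549535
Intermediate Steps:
f(U) = 4 - U
I(d, s) = 31 + d + s
N(t, H) = -41 + 2*t (N(t, H) = H - (31 + H + ((6 + t*(-2)) + 4)) = H - (31 + H + ((6 - 2*t) + 4)) = H - (31 + H + (10 - 2*t)) = H - (41 + H - 2*t) = H + (-41 - H + 2*t) = -41 + 2*t)
N(f(14), 143*0) - 1*(-2549596) = (-41 + 2*(4 - 1*14)) - 1*(-2549596) = (-41 + 2*(4 - 14)) + 2549596 = (-41 + 2*(-10)) + 2549596 = (-41 - 20) + 2549596 = -61 + 2549596 = 2549535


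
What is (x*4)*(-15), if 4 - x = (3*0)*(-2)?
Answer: -240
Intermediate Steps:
x = 4 (x = 4 - 3*0*(-2) = 4 - 0*(-2) = 4 - 1*0 = 4 + 0 = 4)
(x*4)*(-15) = (4*4)*(-15) = 16*(-15) = -240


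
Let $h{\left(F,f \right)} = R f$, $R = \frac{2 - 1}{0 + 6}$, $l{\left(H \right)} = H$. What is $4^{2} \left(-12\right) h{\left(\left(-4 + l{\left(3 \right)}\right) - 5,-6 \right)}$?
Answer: $192$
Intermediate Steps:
$R = \frac{1}{6}$ ($R = 1 \cdot \frac{1}{6} = \frac{1}{6} \approx 0.16667$)
$h{\left(F,f \right)} = \frac{f}{6}$
$4^{2} \left(-12\right) h{\left(\left(-4 + l{\left(3 \right)}\right) - 5,-6 \right)} = 4^{2} \left(-12\right) \frac{1}{6} \left(-6\right) = 16 \left(-12\right) \left(-1\right) = \left(-192\right) \left(-1\right) = 192$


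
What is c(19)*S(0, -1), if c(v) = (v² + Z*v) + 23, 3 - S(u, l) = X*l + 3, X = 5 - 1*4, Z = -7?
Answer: 251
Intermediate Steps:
X = 1 (X = 5 - 4 = 1)
S(u, l) = -l (S(u, l) = 3 - (1*l + 3) = 3 - (l + 3) = 3 - (3 + l) = 3 + (-3 - l) = -l)
c(v) = 23 + v² - 7*v (c(v) = (v² - 7*v) + 23 = 23 + v² - 7*v)
c(19)*S(0, -1) = (23 + 19² - 7*19)*(-1*(-1)) = (23 + 361 - 133)*1 = 251*1 = 251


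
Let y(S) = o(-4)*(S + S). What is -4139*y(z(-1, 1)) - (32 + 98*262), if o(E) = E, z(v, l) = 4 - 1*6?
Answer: -91932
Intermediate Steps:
z(v, l) = -2 (z(v, l) = 4 - 6 = -2)
y(S) = -8*S (y(S) = -4*(S + S) = -8*S)
-4139*y(z(-1, 1)) - (32 + 98*262) = -(-33112)*(-2) - (32 + 98*262) = -4139*16 - (32 + 25676) = -66224 - 1*25708 = -66224 - 25708 = -91932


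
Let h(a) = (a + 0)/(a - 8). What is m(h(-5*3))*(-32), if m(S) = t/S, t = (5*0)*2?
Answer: 0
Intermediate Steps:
t = 0 (t = 0*2 = 0)
h(a) = a/(-8 + a)
m(S) = 0 (m(S) = 0/S = 0)
m(h(-5*3))*(-32) = 0*(-32) = 0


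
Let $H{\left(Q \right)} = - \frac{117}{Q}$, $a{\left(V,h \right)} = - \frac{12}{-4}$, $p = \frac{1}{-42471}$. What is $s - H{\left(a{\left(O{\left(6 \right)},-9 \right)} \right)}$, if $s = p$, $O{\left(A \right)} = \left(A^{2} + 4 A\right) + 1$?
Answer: $\frac{1656368}{42471} \approx 39.0$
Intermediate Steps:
$p = - \frac{1}{42471} \approx -2.3545 \cdot 10^{-5}$
$O{\left(A \right)} = 1 + A^{2} + 4 A$
$s = - \frac{1}{42471} \approx -2.3545 \cdot 10^{-5}$
$a{\left(V,h \right)} = 3$ ($a{\left(V,h \right)} = \left(-12\right) \left(- \frac{1}{4}\right) = 3$)
$s - H{\left(a{\left(O{\left(6 \right)},-9 \right)} \right)} = - \frac{1}{42471} - - \frac{117}{3} = - \frac{1}{42471} - \left(-117\right) \frac{1}{3} = - \frac{1}{42471} - -39 = - \frac{1}{42471} + 39 = \frac{1656368}{42471}$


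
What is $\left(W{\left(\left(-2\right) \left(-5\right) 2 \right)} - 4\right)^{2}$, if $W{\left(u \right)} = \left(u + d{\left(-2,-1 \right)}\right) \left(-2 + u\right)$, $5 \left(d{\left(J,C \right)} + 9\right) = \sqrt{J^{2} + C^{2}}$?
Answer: $\frac{188504}{5} + \frac{6984 \sqrt{5}}{5} \approx 40824.0$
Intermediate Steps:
$d{\left(J,C \right)} = -9 + \frac{\sqrt{C^{2} + J^{2}}}{5}$ ($d{\left(J,C \right)} = -9 + \frac{\sqrt{J^{2} + C^{2}}}{5} = -9 + \frac{\sqrt{C^{2} + J^{2}}}{5}$)
$W{\left(u \right)} = \left(-2 + u\right) \left(-9 + u + \frac{\sqrt{5}}{5}\right)$ ($W{\left(u \right)} = \left(u - \left(9 - \frac{\sqrt{\left(-1\right)^{2} + \left(-2\right)^{2}}}{5}\right)\right) \left(-2 + u\right) = \left(u - \left(9 - \frac{\sqrt{1 + 4}}{5}\right)\right) \left(-2 + u\right) = \left(u - \left(9 - \frac{\sqrt{5}}{5}\right)\right) \left(-2 + u\right) = \left(-9 + u + \frac{\sqrt{5}}{5}\right) \left(-2 + u\right) = \left(-2 + u\right) \left(-9 + u + \frac{\sqrt{5}}{5}\right)$)
$\left(W{\left(\left(-2\right) \left(-5\right) 2 \right)} - 4\right)^{2} = \left(\left(18 + \left(\left(-2\right) \left(-5\right) 2\right)^{2} - 11 \left(-2\right) \left(-5\right) 2 - \frac{2 \sqrt{5}}{5} + \frac{\left(-2\right) \left(-5\right) 2 \sqrt{5}}{5}\right) - 4\right)^{2} = \left(\left(18 + \left(10 \cdot 2\right)^{2} - 11 \cdot 10 \cdot 2 - \frac{2 \sqrt{5}}{5} + \frac{10 \cdot 2 \sqrt{5}}{5}\right) - 4\right)^{2} = \left(\left(18 + 20^{2} - 220 - \frac{2 \sqrt{5}}{5} + \frac{1}{5} \cdot 20 \sqrt{5}\right) - 4\right)^{2} = \left(\left(18 + 400 - 220 - \frac{2 \sqrt{5}}{5} + 4 \sqrt{5}\right) - 4\right)^{2} = \left(\left(198 + \frac{18 \sqrt{5}}{5}\right) - 4\right)^{2} = \left(194 + \frac{18 \sqrt{5}}{5}\right)^{2}$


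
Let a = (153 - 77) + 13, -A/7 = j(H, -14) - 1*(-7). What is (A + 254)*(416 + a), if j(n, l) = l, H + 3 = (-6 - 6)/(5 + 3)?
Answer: 153015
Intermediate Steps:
H = -9/2 (H = -3 + (-6 - 6)/(5 + 3) = -3 - 12/8 = -3 - 12*⅛ = -3 - 3/2 = -9/2 ≈ -4.5000)
A = 49 (A = -7*(-14 - 1*(-7)) = -7*(-14 + 7) = -7*(-7) = 49)
a = 89 (a = 76 + 13 = 89)
(A + 254)*(416 + a) = (49 + 254)*(416 + 89) = 303*505 = 153015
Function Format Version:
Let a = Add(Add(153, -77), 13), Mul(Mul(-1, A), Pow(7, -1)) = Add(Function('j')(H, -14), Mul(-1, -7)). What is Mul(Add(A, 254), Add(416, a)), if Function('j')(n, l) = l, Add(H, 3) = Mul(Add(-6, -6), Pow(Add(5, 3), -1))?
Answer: 153015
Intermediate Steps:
H = Rational(-9, 2) (H = Add(-3, Mul(Add(-6, -6), Pow(Add(5, 3), -1))) = Add(-3, Mul(-12, Pow(8, -1))) = Add(-3, Mul(-12, Rational(1, 8))) = Add(-3, Rational(-3, 2)) = Rational(-9, 2) ≈ -4.5000)
A = 49 (A = Mul(-7, Add(-14, Mul(-1, -7))) = Mul(-7, Add(-14, 7)) = Mul(-7, -7) = 49)
a = 89 (a = Add(76, 13) = 89)
Mul(Add(A, 254), Add(416, a)) = Mul(Add(49, 254), Add(416, 89)) = Mul(303, 505) = 153015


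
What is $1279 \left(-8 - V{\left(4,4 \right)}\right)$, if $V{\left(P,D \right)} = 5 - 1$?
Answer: $-15348$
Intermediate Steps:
$V{\left(P,D \right)} = 4$
$1279 \left(-8 - V{\left(4,4 \right)}\right) = 1279 \left(-8 - 4\right) = 1279 \left(-12\right) = -15348$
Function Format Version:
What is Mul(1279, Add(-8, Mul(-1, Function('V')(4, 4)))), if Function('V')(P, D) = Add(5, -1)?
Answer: -15348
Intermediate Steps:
Function('V')(P, D) = 4
Mul(1279, Add(-8, Mul(-1, Function('V')(4, 4)))) = Mul(1279, Add(-8, Mul(-1, 4))) = Mul(1279, Add(-8, -4)) = Mul(1279, -12) = -15348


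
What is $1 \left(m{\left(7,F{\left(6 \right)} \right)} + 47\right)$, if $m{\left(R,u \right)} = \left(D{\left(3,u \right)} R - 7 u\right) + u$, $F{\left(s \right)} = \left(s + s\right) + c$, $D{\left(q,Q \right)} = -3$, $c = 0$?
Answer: $-46$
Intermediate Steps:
$F{\left(s \right)} = 2 s$ ($F{\left(s \right)} = \left(s + s\right) + 0 = 2 s + 0 = 2 s$)
$m{\left(R,u \right)} = - 6 u - 3 R$ ($m{\left(R,u \right)} = \left(- 3 R - 7 u\right) + u = \left(- 7 u - 3 R\right) + u = - 6 u - 3 R$)
$1 \left(m{\left(7,F{\left(6 \right)} \right)} + 47\right) = 1 \left(\left(- 6 \cdot 2 \cdot 6 - 21\right) + 47\right) = 1 \left(\left(\left(-6\right) 12 - 21\right) + 47\right) = 1 \left(\left(-72 - 21\right) + 47\right) = 1 \left(-93 + 47\right) = 1 \left(-46\right) = -46$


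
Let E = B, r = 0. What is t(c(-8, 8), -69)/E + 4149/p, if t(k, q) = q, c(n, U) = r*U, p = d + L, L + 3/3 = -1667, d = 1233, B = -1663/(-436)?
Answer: -6662109/241135 ≈ -27.628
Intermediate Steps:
B = 1663/436 (B = -1663*(-1/436) = 1663/436 ≈ 3.8142)
L = -1668 (L = -1 - 1667 = -1668)
E = 1663/436 ≈ 3.8142
p = -435 (p = 1233 - 1668 = -435)
c(n, U) = 0 (c(n, U) = 0*U = 0)
t(c(-8, 8), -69)/E + 4149/p = -69/1663/436 + 4149/(-435) = -69*436/1663 + 4149*(-1/435) = -30084/1663 - 1383/145 = -6662109/241135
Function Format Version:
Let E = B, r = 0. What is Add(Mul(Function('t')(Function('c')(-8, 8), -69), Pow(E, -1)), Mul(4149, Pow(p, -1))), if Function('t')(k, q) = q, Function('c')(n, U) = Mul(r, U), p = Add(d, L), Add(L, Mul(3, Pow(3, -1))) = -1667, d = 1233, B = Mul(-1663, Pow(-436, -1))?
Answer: Rational(-6662109, 241135) ≈ -27.628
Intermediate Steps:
B = Rational(1663, 436) (B = Mul(-1663, Rational(-1, 436)) = Rational(1663, 436) ≈ 3.8142)
L = -1668 (L = Add(-1, -1667) = -1668)
E = Rational(1663, 436) ≈ 3.8142
p = -435 (p = Add(1233, -1668) = -435)
Function('c')(n, U) = 0 (Function('c')(n, U) = Mul(0, U) = 0)
Add(Mul(Function('t')(Function('c')(-8, 8), -69), Pow(E, -1)), Mul(4149, Pow(p, -1))) = Add(Mul(-69, Pow(Rational(1663, 436), -1)), Mul(4149, Pow(-435, -1))) = Add(Mul(-69, Rational(436, 1663)), Mul(4149, Rational(-1, 435))) = Add(Rational(-30084, 1663), Rational(-1383, 145)) = Rational(-6662109, 241135)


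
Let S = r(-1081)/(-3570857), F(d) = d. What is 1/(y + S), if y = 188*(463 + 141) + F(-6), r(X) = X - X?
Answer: 1/113546 ≈ 8.8070e-6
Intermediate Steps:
r(X) = 0
S = 0 (S = 0/(-3570857) = 0*(-1/3570857) = 0)
y = 113546 (y = 188*(463 + 141) - 6 = 188*604 - 6 = 113552 - 6 = 113546)
1/(y + S) = 1/(113546 + 0) = 1/113546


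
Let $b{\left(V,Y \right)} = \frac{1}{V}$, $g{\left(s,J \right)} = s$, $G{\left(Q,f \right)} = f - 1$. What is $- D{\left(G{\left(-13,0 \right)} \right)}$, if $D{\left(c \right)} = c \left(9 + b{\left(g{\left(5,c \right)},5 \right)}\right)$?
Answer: $\frac{46}{5} \approx 9.2$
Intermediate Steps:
$G{\left(Q,f \right)} = -1 + f$
$D{\left(c \right)} = \frac{46 c}{5}$ ($D{\left(c \right)} = c \left(9 + \frac{1}{5}\right) = c \frac{46}{5} = \frac{46 c}{5}$)
$- D{\left(G{\left(-13,0 \right)} \right)} = - \frac{46 \left(-1 + 0\right)}{5} = - \frac{46 \left(-1\right)}{5} = \left(-1\right) \left(- \frac{46}{5}\right) = \frac{46}{5}$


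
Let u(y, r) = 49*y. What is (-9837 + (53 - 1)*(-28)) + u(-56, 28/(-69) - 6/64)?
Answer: -14037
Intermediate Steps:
(-9837 + (53 - 1)*(-28)) + u(-56, 28/(-69) - 6/64) = (-9837 + (53 - 1)*(-28)) + 49*(-56) = (-9837 + 52*(-28)) - 2744 = (-9837 - 1456) - 2744 = -11293 - 2744 = -14037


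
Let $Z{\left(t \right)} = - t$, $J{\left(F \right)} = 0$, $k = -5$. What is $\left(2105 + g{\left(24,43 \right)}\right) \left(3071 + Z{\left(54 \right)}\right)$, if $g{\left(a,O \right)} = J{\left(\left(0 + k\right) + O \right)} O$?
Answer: $6350785$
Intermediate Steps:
$g{\left(a,O \right)} = 0$ ($g{\left(a,O \right)} = 0 O = 0$)
$\left(2105 + g{\left(24,43 \right)}\right) \left(3071 + Z{\left(54 \right)}\right) = \left(2105 + 0\right) \left(3071 - 54\right) = 2105 \left(3071 - 54\right) = 2105 \cdot 3017 = 6350785$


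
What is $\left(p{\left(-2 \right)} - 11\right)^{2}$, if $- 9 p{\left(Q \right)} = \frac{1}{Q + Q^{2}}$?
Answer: $\frac{39601}{324} \approx 122.23$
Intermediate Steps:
$p{\left(Q \right)} = - \frac{1}{9 \left(Q + Q^{2}\right)}$
$\left(p{\left(-2 \right)} - 11\right)^{2} = \left(- \frac{1}{9 \left(-2\right) \left(1 - 2\right)} - 11\right)^{2} = \left(\left(- \frac{1}{9}\right) \left(- \frac{1}{2}\right) \frac{1}{-1} - 11\right)^{2} = \left(\left(- \frac{1}{9}\right) \left(- \frac{1}{2}\right) \left(-1\right) - 11\right)^{2} = \left(- \frac{1}{18} - 11\right)^{2} = \left(- \frac{199}{18}\right)^{2} = \frac{39601}{324}$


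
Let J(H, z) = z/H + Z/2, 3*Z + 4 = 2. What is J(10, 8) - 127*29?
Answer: -55238/15 ≈ -3682.5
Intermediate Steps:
Z = -2/3 (Z = -4/3 + (1/3)*2 = -4/3 + 2/3 = -2/3 ≈ -0.66667)
J(H, z) = -1/3 + z/H (J(H, z) = z/H - 2/3/2 = z/H - 2/3*1/2 = z/H - 1/3 = -1/3 + z/H)
J(10, 8) - 127*29 = (8 - 1/3*10)/10 - 127*29 = (8 - 10/3)/10 - 3683 = (1/10)*(14/3) - 3683 = 7/15 - 3683 = -55238/15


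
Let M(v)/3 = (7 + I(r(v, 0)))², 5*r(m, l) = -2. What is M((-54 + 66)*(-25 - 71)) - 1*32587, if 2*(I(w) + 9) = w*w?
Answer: -20359963/625 ≈ -32576.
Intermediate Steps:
r(m, l) = -⅖ (r(m, l) = (⅕)*(-2) = -⅖)
I(w) = -9 + w²/2 (I(w) = -9 + (w*w)/2 = -9 + w²/2)
M(v) = 6912/625 (M(v) = 3*(7 + (-9 + (-⅖)²/2))² = 3*(7 + (-9 + (½)*(4/25)))² = 3*(7 + (-9 + 2/25))² = 3*(7 - 223/25)² = 3*(-48/25)² = 3*(2304/625) = 6912/625)
M((-54 + 66)*(-25 - 71)) - 1*32587 = 6912/625 - 1*32587 = 6912/625 - 32587 = -20359963/625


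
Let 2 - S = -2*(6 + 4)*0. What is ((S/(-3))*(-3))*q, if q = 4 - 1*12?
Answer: -16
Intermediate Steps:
S = 2 (S = 2 - (-2*(6 + 4))*0 = 2 - (-2*10)*0 = 2 - (-20)*0 = 2 - 1*0 = 2 + 0 = 2)
q = -8 (q = 4 - 12 = -8)
((S/(-3))*(-3))*q = ((2/(-3))*(-3))*(-8) = ((2*(-⅓))*(-3))*(-8) = -⅔*(-3)*(-8) = 2*(-8) = -16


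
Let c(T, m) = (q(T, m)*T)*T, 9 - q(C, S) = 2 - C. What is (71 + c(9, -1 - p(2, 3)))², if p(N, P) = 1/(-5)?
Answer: 1868689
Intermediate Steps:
p(N, P) = -⅕
q(C, S) = 7 + C (q(C, S) = 9 - (2 - C) = 9 + (-2 + C) = 7 + C)
c(T, m) = T²*(7 + T) (c(T, m) = ((7 + T)*T)*T = (T*(7 + T))*T = T²*(7 + T))
(71 + c(9, -1 - p(2, 3)))² = (71 + 9²*(7 + 9))² = (71 + 81*16)² = (71 + 1296)² = 1367² = 1868689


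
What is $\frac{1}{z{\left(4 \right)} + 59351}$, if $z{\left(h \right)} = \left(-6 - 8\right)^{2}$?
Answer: $\frac{1}{59547} \approx 1.6793 \cdot 10^{-5}$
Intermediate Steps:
$z{\left(h \right)} = 196$ ($z{\left(h \right)} = \left(-14\right)^{2} = 196$)
$\frac{1}{z{\left(4 \right)} + 59351} = \frac{1}{196 + 59351} = \frac{1}{59547}$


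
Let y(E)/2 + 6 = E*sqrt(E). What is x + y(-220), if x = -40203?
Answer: -40215 - 880*I*sqrt(55) ≈ -40215.0 - 6526.3*I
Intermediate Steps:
y(E) = -12 + 2*E**(3/2) (y(E) = -12 + 2*(E*sqrt(E)) = -12 + 2*E**(3/2))
x + y(-220) = -40203 + (-12 + 2*(-220)**(3/2)) = -40203 + (-12 + 2*(-440*I*sqrt(55))) = -40203 + (-12 - 880*I*sqrt(55)) = -40215 - 880*I*sqrt(55)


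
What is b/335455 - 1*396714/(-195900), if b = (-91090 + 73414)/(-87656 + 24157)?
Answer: 281681033575951/139095902503850 ≈ 2.0251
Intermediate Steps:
b = 17676/63499 (b = -17676/(-63499) = -17676*(-1/63499) = 17676/63499 ≈ 0.27837)
b/335455 - 1*396714/(-195900) = (17676/63499)/335455 - 1*396714/(-195900) = (17676/63499)*(1/335455) - 396714*(-1/195900) = 17676/21301057045 + 66119/32650 = 281681033575951/139095902503850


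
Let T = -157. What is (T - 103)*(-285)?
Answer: 74100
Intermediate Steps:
(T - 103)*(-285) = (-157 - 103)*(-285) = -260*(-285) = 74100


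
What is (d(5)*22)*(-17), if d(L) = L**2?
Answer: -9350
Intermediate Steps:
(d(5)*22)*(-17) = (5**2*22)*(-17) = (25*22)*(-17) = 550*(-17) = -9350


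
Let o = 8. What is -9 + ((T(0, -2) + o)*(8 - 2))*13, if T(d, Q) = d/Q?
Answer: 615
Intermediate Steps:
-9 + ((T(0, -2) + o)*(8 - 2))*13 = -9 + ((0/(-2) + 8)*(8 - 2))*13 = -9 + ((0*(-½) + 8)*6)*13 = -9 + ((0 + 8)*6)*13 = -9 + (8*6)*13 = -9 + 48*13 = -9 + 624 = 615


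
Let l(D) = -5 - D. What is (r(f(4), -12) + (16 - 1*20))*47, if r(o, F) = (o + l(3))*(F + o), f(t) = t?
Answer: 1316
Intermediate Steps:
r(o, F) = (-8 + o)*(F + o) (r(o, F) = (o + (-5 - 1*3))*(F + o) = (o + (-5 - 3))*(F + o) = (o - 8)*(F + o) = (-8 + o)*(F + o))
(r(f(4), -12) + (16 - 1*20))*47 = ((4² - 8*(-12) - 8*4 - 12*4) + (16 - 1*20))*47 = ((16 + 96 - 32 - 48) + (16 - 20))*47 = (32 - 4)*47 = 28*47 = 1316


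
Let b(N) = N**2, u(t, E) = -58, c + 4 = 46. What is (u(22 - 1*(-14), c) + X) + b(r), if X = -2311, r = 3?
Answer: -2360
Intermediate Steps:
c = 42 (c = -4 + 46 = 42)
(u(22 - 1*(-14), c) + X) + b(r) = (-58 - 2311) + 3**2 = -2369 + 9 = -2360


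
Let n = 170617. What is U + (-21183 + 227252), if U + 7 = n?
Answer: 376679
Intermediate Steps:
U = 170610 (U = -7 + 170617 = 170610)
U + (-21183 + 227252) = 170610 + (-21183 + 227252) = 170610 + 206069 = 376679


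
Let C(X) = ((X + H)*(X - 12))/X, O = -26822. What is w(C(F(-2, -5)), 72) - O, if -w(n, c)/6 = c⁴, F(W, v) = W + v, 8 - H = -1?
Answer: -161216314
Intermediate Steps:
H = 9 (H = 8 - 1*(-1) = 8 + 1 = 9)
C(X) = (-12 + X)*(9 + X)/X (C(X) = ((X + 9)*(X - 12))/X = ((9 + X)*(-12 + X))/X = ((-12 + X)*(9 + X))/X = (-12 + X)*(9 + X)/X)
w(n, c) = -6*c⁴
w(C(F(-2, -5)), 72) - O = -6*72⁴ - 1*(-26822) = -6*26873856 + 26822 = -161243136 + 26822 = -161216314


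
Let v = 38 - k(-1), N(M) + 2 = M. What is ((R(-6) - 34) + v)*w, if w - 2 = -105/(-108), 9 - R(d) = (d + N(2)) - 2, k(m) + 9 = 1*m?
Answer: 3317/36 ≈ 92.139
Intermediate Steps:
N(M) = -2 + M
k(m) = -9 + m (k(m) = -9 + 1*m = -9 + m)
R(d) = 11 - d (R(d) = 9 - ((d + (-2 + 2)) - 2) = 9 - ((d + 0) - 2) = 9 - (d - 2) = 9 - (-2 + d) = 9 + (2 - d) = 11 - d)
w = 107/36 (w = 2 - 105/(-108) = 2 - 105*(-1/108) = 2 + 35/36 = 107/36 ≈ 2.9722)
v = 48 (v = 38 - (-9 - 1) = 38 - 1*(-10) = 38 + 10 = 48)
((R(-6) - 34) + v)*w = (((11 - 1*(-6)) - 34) + 48)*(107/36) = (((11 + 6) - 34) + 48)*(107/36) = ((17 - 34) + 48)*(107/36) = (-17 + 48)*(107/36) = 31*(107/36) = 3317/36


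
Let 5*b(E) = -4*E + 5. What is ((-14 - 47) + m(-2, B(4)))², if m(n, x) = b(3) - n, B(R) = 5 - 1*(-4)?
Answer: 91204/25 ≈ 3648.2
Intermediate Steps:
b(E) = 1 - 4*E/5 (b(E) = (-4*E + 5)/5 = (5 - 4*E)/5 = 1 - 4*E/5)
B(R) = 9 (B(R) = 5 + 4 = 9)
m(n, x) = -7/5 - n (m(n, x) = (1 - ⅘*3) - n = (1 - 12/5) - n = -7/5 - n)
((-14 - 47) + m(-2, B(4)))² = ((-14 - 47) + (-7/5 - 1*(-2)))² = (-61 + (-7/5 + 2))² = (-61 + ⅗)² = (-302/5)² = 91204/25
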